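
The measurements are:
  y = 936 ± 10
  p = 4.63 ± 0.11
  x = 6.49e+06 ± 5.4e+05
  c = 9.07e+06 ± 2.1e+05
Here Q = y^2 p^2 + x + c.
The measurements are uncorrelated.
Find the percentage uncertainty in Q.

Let w = y^2·p^2 = 1.88e+07. δw/w = √((2·δy/y)² + (2·δp/p)²) = √(0.000457 + 0.00226) = 0.0521, so δw = 9.78e+05.
Q = w + x + c: δQ = √(δw² + δx² + δc²) = √(9.57e+11 + 2.92e+11 + 4.41e+10) = 1.14e+06
Q = 3.43e+07, so δQ/Q = 1.14e+06/3.43e+07 = 0.0331.

3.31%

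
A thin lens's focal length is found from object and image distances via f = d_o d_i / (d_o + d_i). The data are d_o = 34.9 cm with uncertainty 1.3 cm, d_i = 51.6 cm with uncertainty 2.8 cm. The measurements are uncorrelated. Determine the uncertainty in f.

0.649 cm

∂f/∂d_o = (d_i/(d_o+d_i))² = 0.356;  ∂f/∂d_i = (d_o/(d_o+d_i))² = 0.163
δf = √((∂f/∂d_o · δd_o)² + (∂f/∂d_i · δd_i)²) = √(0.214 + 0.208) = 0.649 cm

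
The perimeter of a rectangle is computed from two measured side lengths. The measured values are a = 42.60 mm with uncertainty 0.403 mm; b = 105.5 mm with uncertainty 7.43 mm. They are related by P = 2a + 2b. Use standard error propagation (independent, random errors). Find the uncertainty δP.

14.9 mm

For a sum/difference, combine absolute errors in quadrature:
  (2·δa)² = 0.650;  (2·δb)² = 221
δP = √(221) = 14.9 mm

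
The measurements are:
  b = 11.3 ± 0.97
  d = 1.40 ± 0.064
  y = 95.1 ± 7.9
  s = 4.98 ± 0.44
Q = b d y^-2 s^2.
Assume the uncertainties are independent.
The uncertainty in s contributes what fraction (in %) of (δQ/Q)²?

(δQ/Q)² = (1·δb/b)² + (1·δd/d)² + (-2·δy/y)² + (2·δs/s)²
  b term: (1×0.0858)² = 0.00737
  d term: (1×0.0457)² = 0.00209
  y term: (-2×0.0831)² = 0.0276
  s term: (2×0.0884)² = 0.0312
Total = 0.0683. Share from s = 0.0312/0.0683 = 0.457.

45.7%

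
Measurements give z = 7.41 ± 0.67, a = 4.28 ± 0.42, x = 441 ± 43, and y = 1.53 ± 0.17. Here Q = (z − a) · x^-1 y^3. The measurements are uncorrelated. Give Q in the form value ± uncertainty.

0.0254 ± 0.0109

Let u = z − a = 3.13. δu = √(δz² + δa²) = √(0.449 + 0.176) = 0.791, so δu/u = 0.253.
Q is then a monomial in u, x, y:
δQ/Q = √((δu/u)² + (-1·δx/x)² + (3·δy/y)²) = √(0.0638 + 0.00951 + 0.111) = 0.429
Q = 0.0254, so δQ = 0.429 × 0.0254 = 0.0109.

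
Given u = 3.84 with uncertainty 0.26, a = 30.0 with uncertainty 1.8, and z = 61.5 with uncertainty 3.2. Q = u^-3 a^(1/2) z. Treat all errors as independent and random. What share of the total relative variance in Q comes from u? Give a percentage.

92.0%

(δQ/Q)² = (-3·δu/u)² + (½·δa/a)² + (1·δz/z)²
  u term: (-3×0.0677)² = 0.0413
  a term: (0.5×0.0600)² = 0.000900
  z term: (1×0.0520)² = 0.00271
Total = 0.0449. Share from u = 0.0413/0.0449 = 0.920.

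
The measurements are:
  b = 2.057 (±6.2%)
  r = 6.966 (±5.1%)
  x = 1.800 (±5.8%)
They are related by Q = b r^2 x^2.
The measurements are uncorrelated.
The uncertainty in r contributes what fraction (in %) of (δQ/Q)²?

(δQ/Q)² = (1·δb/b)² + (2·δr/r)² + (2·δx/x)²
  b term: (1×0.0620)² = 0.00384
  r term: (2×0.0510)² = 0.0104
  x term: (2×0.0580)² = 0.0135
Total = 0.0277. Share from r = 0.0104/0.0277 = 0.376.

37.6%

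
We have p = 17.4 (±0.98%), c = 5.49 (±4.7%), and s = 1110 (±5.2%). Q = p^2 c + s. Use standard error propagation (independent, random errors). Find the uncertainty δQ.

102

Let w = p^2·c = 1660. δw/w = √((2·δp/p)² + (1·δc/c)²) = √(0.000384 + 0.00221) = 0.0509, so δw = 84.6.
Q = w + s: δQ = √(δw² + δs²) = √(7160 + 3330) = 102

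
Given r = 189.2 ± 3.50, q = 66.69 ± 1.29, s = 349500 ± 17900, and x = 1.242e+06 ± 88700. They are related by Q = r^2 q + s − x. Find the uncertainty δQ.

1.35e+05

Let p = r^2·q = 2.387e+06. δp/p = √((2·δr/r)² + (1·δq/q)²) = √(0.00137 + 0.000374) = 0.0417, so δp = 99700.
Q = p + s − x: δQ = √(δp² + δs² + δx²) = √(9.93e+09 + 3.2e+08 + 7.87e+09) = 1.35e+05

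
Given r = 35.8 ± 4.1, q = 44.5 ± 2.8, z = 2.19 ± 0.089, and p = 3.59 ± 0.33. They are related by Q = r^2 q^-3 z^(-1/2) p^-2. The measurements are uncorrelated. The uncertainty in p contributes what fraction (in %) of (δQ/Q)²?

(δQ/Q)² = (2·δr/r)² + (-3·δq/q)² + (−½·δz/z)² + (-2·δp/p)²
  r term: (2×0.115)² = 0.0525
  q term: (-3×0.0629)² = 0.0356
  z term: (-0.5×0.0406)² = 0.000413
  p term: (-2×0.0919)² = 0.0338
Total = 0.122. Share from p = 0.0338/0.122 = 0.276.

27.6%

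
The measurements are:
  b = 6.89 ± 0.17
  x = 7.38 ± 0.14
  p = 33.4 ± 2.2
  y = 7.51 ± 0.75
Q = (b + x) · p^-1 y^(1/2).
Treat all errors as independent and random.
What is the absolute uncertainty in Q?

0.0984

Let u = b + x = 14.3. δu = √(δb² + δx²) = √(0.0289 + 0.0196) = 0.220, so δu/u = 0.0154.
Q is then a monomial in u, p, y:
δQ/Q = √((δu/u)² + (-1·δp/p)² + (½·δy/y)²) = √(0.000238 + 0.00434 + 0.00249) = 0.0841
Q = 1.17, so δQ = 0.0841 × 1.17 = 0.0984.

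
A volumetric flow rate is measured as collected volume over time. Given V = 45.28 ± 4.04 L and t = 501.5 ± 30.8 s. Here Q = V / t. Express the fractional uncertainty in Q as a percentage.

Each factor contributes (exponent × relative error)² to (δQ/Q)²:
  (1·δV/V)² = (1×0.0892)² = 0.00796;  (-1·δt/t)² = (-1×0.0614)² = 0.00377
δQ/Q = √(0.0117) = 0.108

10.8%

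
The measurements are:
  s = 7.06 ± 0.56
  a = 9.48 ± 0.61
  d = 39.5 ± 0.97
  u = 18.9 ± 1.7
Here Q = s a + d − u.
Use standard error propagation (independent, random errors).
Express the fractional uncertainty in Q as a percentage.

Let p = s·a = 66.9. δp/p = √((1·δs/s)² + (1·δa/a)²) = √(0.00629 + 0.00414) = 0.102, so δp = 6.84.
Q = p + d − u: δQ = √(δp² + δd² + δu²) = √(46.7 + 0.941 + 2.89) = 7.11
Q = 87.5, so δQ/Q = 7.11/87.5 = 0.0812.

8.12%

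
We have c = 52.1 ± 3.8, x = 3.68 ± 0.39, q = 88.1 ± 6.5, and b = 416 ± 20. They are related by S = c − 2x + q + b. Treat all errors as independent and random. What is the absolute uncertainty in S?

Absolute uncertainties add in quadrature for a linear combination:
  (δc)² = 14.4;  (2·δx)² = 0.608;  (δq)² = 42.2;  (δb)² = 400
δS = √(457) = 21.4

21.4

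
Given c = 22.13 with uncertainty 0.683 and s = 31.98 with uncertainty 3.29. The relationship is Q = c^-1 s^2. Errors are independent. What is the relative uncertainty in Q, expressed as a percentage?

20.8%

Each factor contributes (exponent × relative error)² to (δQ/Q)²:
  (-1·δc/c)² = (-1×0.0309)² = 0.000953;  (2·δs/s)² = (2×0.103)² = 0.0423
δQ/Q = √(0.0433) = 0.208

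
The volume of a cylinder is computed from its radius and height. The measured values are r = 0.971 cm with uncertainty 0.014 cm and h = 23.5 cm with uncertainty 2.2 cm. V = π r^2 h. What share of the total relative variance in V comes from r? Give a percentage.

8.67%

(δV/V)² = (2·δr/r)² + (1·δh/h)²
  r term: (2×0.0144)² = 0.000832
  h term: (1×0.0936)² = 0.00876
Total = 0.00960. Share from r = 0.000832/0.00960 = 0.0867.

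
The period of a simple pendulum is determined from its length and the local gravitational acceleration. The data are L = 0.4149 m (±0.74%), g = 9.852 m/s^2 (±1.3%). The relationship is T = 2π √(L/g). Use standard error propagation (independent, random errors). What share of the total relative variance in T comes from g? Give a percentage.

(δT/T)² = (½·δL/L)² + (−½·δg/g)²
  L term: (0.5×0.00740)² = 1.37e-05
  g term: (-0.5×0.0130)² = 4.23e-05
Total = 5.59e-05. Share from g = 4.23e-05/5.59e-05 = 0.755.

75.5%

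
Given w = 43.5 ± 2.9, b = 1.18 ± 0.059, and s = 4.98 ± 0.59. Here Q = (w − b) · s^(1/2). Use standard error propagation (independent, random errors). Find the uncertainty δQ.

8.56

Let u = w − b = 42.3. δu = √(δw² + δb²) = √(8.41 + 0.00348) = 2.90, so δu/u = 0.0685.
Q is then a monomial in u, s:
δQ/Q = √((δu/u)² + (½·δs/s)²) = √(0.00470 + 0.00351) = 0.0906
Q = 94.4, so δQ = 0.0906 × 94.4 = 8.56.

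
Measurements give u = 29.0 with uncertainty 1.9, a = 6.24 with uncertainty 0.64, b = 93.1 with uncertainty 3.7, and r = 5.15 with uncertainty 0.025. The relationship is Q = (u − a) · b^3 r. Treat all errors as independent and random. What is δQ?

Let w = u − a = 22.8. δw = √(δu² + δa²) = √(3.61 + 0.410) = 2.00, so δw/w = 0.0881.
Q is then a monomial in w, b, r:
δQ/Q = √((δw/w)² + (3·δb/b)² + (1·δr/r)²) = √(0.00776 + 0.0142 + 2.36e-05) = 0.148
Q = 9.46e+07, so δQ = 0.148 × 9.46e+07 = 1.4e+07.

1.4e+07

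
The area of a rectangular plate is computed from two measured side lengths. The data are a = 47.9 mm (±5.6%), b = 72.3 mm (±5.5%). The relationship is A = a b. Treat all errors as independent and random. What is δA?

Each factor contributes (exponent × relative error)² to (δA/A)²:
  (1·δa/a)² = (1×0.0560)² = 0.00314;  (1·δb/b)² = (1×0.0550)² = 0.00302
δA/A = √(0.00616) = 0.0785
A = 3460 mm^2, so δA = 0.0785 × 3460 = 272 mm^2.

272 mm^2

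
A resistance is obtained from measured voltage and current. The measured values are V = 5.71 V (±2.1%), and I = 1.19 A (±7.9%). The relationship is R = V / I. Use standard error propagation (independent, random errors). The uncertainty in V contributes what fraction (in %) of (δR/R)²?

(δR/R)² = (1·δV/V)² + (-1·δI/I)²
  V term: (1×0.0210)² = 0.000441
  I term: (-1×0.0790)² = 0.00624
Total = 0.00668. Share from V = 0.000441/0.00668 = 0.0660.

6.60%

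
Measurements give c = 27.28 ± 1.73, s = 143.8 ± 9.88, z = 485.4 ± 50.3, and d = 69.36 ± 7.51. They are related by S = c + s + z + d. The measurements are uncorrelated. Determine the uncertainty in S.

51.8

S is a linear combination, so absolute uncertainties add in quadrature:
  (δc)² = 2.99;  (δs)² = 97.6;  (δz)² = 2530;  (δd)² = 56.4
δS = √(2690) = 51.8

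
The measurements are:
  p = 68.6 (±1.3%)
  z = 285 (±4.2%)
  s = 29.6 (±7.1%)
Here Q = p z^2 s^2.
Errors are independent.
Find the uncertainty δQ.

8.08e+08

Q is a product of powers, so relative uncertainties combine in quadrature:
  (1·δp/p)² = (1×0.0130)² = 0.000169;  (2·δz/z)² = (2×0.0420)² = 0.00706;  (2·δs/s)² = (2×0.0710)² = 0.0202
δQ/Q = √(0.0274) = 0.165
Q = 4.88e+09, so δQ = 0.165 × 4.88e+09 = 8.08e+08.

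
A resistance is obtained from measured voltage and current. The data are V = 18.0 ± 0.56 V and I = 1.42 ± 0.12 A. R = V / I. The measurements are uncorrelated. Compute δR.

1.14 Ω

Relative error in a monomial: (δR/R)² = Σ (nᵢ · δxᵢ/xᵢ)².
  (1·δV/V)² = (1×0.0311)² = 0.000968;  (-1·δI/I)² = (-1×0.0845)² = 0.00714
δR/R = √(0.00811) = 0.0901
R = 12.7 Ω, so δR = 0.0901 × 12.7 = 1.14 Ω.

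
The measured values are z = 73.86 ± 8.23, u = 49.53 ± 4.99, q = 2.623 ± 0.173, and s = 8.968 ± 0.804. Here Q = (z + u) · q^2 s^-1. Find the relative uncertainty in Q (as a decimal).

Let w = z + u = 123.4. δw = √(δz² + δu²) = √(67.7 + 24.9) = 9.62, so δw/w = 0.0780.
Q is then a monomial in w, q, s:
δQ/Q = √((δw/w)² + (2·δq/q)² + (-1·δs/s)²) = √(0.00608 + 0.0174 + 0.00804) = 0.178

0.178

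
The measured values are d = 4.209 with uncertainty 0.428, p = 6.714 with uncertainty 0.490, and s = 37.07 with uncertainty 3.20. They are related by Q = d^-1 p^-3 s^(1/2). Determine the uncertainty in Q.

Products/powers → add relative errors in quadrature, weighted by exponent:
  (-1·δd/d)² = (-1×0.102)² = 0.0103;  (-3·δp/p)² = (-3×0.0730)² = 0.0479;  (½·δs/s)² = (0.5×0.0863)² = 0.00186
δQ/Q = √(0.0601) = 0.245
Q = 0.004780, so δQ = 0.245 × 0.004780 = 0.00117.

0.00117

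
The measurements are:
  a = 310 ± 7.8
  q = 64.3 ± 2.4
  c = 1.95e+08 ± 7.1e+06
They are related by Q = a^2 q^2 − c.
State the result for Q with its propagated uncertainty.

(2.02 ± 0.365) × 10^8

Let p = a^2·q^2 = 3.97e+08. δp/p = √((2·δa/a)² + (2·δq/q)²) = √(0.00253 + 0.00557) = 0.0900, so δp = 3.58e+07.
Q = p − c: δQ = √(δp² + δc²) = √(1.28e+15 + 5.04e+13) = 3.65e+07
Q = 2.02e+08.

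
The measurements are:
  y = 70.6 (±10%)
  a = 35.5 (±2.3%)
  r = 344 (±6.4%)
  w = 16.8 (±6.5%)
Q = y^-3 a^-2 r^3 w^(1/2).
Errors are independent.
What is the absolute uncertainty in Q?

0.136

For a monomial Q ∝ y^-3, a^-2, r^3, w^(1/2), fractional errors add in quadrature:
  (-3·δy/y)² = (-3×0.100)² = 0.0900;  (-2·δa/a)² = (-2×0.0230)² = 0.00212;  (3·δr/r)² = (3×0.0640)² = 0.0369;  (½·δw/w)² = (0.5×0.0650)² = 0.00106
δQ/Q = √(0.130) = 0.361
Q = 0.376, so δQ = 0.361 × 0.376 = 0.136.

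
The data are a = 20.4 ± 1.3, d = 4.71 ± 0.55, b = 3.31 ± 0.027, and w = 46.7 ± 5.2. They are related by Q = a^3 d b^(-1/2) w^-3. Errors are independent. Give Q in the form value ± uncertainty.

Q is a product of powers, so relative uncertainties combine in quadrature:
  (3·δa/a)² = (3×0.0637)² = 0.0365;  (1·δd/d)² = (1×0.117)² = 0.0136;  (−½·δb/b)² = (-0.5×0.00816)² = 1.66e-05;  (-3·δw/w)² = (-3×0.111)² = 0.112
δQ/Q = √(0.162) = 0.402
Q = 0.216, so δQ = 0.402 × 0.216 = 0.0868.

0.216 ± 0.0868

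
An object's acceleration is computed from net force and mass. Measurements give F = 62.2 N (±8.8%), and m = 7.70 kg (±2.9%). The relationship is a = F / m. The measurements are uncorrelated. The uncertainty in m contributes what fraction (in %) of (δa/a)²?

9.80%

(δa/a)² = (1·δF/F)² + (-1·δm/m)²
  F term: (1×0.0880)² = 0.00774
  m term: (-1×0.0290)² = 0.000841
Total = 0.00859. Share from m = 0.000841/0.00859 = 0.0980.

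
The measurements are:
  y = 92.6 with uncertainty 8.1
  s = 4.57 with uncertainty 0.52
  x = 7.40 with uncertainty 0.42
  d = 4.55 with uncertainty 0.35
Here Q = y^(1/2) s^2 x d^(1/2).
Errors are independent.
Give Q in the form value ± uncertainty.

3170 ± 767

Q is a product of powers, so relative uncertainties combine in quadrature:
  (½·δy/y)² = (0.5×0.0875)² = 0.00191;  (2·δs/s)² = (2×0.114)² = 0.0518;  (1·δx/x)² = (1×0.0568)² = 0.00322;  (½·δd/d)² = (0.5×0.0769)² = 0.00148
δQ/Q = √(0.0584) = 0.242
Q = 3170, so δQ = 0.242 × 3170 = 767.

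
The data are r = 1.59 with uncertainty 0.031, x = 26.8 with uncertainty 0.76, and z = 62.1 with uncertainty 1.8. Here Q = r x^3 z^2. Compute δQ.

Each factor contributes (exponent × relative error)² to (δQ/Q)²:
  (1·δr/r)² = (1×0.0195)² = 0.000380;  (3·δx/x)² = (3×0.0284)² = 0.00724;  (2·δz/z)² = (2×0.0290)² = 0.00336
δQ/Q = √(0.0110) = 0.105
Q = 1.18e+08, so δQ = 0.105 × 1.18e+08 = 1.24e+07.

1.24e+07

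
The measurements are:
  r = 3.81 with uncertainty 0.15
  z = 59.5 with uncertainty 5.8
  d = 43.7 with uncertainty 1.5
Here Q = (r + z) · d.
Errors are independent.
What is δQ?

271

Let u = r + z = 63.3. δu = √(δr² + δz²) = √(0.0225 + 33.6) = 5.80, so δu/u = 0.0916.
Q is then a monomial in u, d:
δQ/Q = √((δu/u)² + (1·δd/d)²) = √(0.00840 + 0.00118) = 0.0979
Q = 2770, so δQ = 0.0979 × 2770 = 271.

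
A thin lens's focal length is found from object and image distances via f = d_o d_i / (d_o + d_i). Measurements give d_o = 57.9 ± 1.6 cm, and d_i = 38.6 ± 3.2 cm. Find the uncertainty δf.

∂f/∂d_o = (d_i/(d_o+d_i))² = 0.160;  ∂f/∂d_i = (d_o/(d_o+d_i))² = 0.360
δf = √((∂f/∂d_o · δd_o)² + (∂f/∂d_i · δd_i)²) = √(0.0655 + 1.33) = 1.18 cm

1.18 cm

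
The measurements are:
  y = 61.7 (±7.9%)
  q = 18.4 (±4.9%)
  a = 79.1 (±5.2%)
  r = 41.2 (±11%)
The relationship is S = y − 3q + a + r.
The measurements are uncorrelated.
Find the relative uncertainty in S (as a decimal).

Each term contributes (cᵢ δxᵢ)² to (δS)²:
  (δy)² = 23.8;  (3·δq)² = 7.32;  (δa)² = 16.9;  (δr)² = 20.5
δS = √(68.5) = 8.28
S = 127, so δS/S = 8.28/127 = 0.0653.

0.0653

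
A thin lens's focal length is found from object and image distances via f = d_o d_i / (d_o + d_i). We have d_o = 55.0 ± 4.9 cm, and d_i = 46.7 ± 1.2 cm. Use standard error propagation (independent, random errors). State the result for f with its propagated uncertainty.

∂f/∂d_o = (d_i/(d_o+d_i))² = 0.211;  ∂f/∂d_i = (d_o/(d_o+d_i))² = 0.292
δf = √((∂f/∂d_o · δd_o)² + (∂f/∂d_i · δd_i)²) = √(1.07 + 0.123) = 1.09 cm
f = 25.3 cm.

25.3 ± 1.09 cm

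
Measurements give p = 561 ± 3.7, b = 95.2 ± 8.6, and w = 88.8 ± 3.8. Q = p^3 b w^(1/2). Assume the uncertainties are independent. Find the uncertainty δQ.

1.5e+10

Products/powers → add relative errors in quadrature, weighted by exponent:
  (3·δp/p)² = (3×0.00660)² = 0.000391;  (1·δb/b)² = (1×0.0903)² = 0.00816;  (½·δw/w)² = (0.5×0.0428)² = 0.000458
δQ/Q = √(0.00901) = 0.0949
Q = 1.58e+11, so δQ = 0.0949 × 1.58e+11 = 1.5e+10.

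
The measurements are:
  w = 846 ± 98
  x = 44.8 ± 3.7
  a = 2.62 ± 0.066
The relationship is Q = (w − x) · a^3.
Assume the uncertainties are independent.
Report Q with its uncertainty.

Let u = w − x = 801. δu = √(δw² + δx²) = √(9600 + 13.7) = 98.1, so δu/u = 0.122.
Q is then a monomial in u, a:
δQ/Q = √((δu/u)² + (3·δa/a)²) = √(0.0150 + 0.00571) = 0.144
Q = 14400, so δQ = 0.144 × 14400 = 2070.

14400 ± 2070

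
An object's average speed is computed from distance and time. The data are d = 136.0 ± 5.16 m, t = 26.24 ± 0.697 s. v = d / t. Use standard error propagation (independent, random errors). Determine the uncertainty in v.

v is a product of powers, so relative uncertainties combine in quadrature:
  (1·δd/d)² = (1×0.0379)² = 0.00144;  (-1·δt/t)² = (-1×0.0266)² = 0.000706
δv/v = √(0.00215) = 0.0463
v = 5.183 m/s, so δv = 0.0463 × 5.183 = 0.240 m/s.

0.240 m/s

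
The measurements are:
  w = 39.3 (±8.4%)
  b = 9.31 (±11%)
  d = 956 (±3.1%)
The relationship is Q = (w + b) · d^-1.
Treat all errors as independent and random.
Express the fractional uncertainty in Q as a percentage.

Let u = w + b = 48.6. δu = √(δw² + δb²) = √(10.9 + 1.05) = 3.46, so δu/u = 0.0711.
Q is then a monomial in u, d:
δQ/Q = √((δu/u)² + (-1·δd/d)²) = √(0.00506 + 0.000961) = 0.0776

7.76%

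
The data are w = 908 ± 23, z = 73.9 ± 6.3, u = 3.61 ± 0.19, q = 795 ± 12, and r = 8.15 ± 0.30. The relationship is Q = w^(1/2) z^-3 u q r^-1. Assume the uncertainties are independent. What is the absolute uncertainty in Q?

Products/powers → add relative errors in quadrature, weighted by exponent:
  (½·δw/w)² = (0.5×0.0253)² = 0.000160;  (-3·δz/z)² = (-3×0.0853)² = 0.0654;  (1·δu/u)² = (1×0.0526)² = 0.00277;  (1·δq/q)² = (1×0.0151)² = 0.000228;  (-1·δr/r)² = (-1×0.0368)² = 0.00135
δQ/Q = √(0.0699) = 0.264
Q = 0.0263, so δQ = 0.264 × 0.0263 = 0.00695.

0.00695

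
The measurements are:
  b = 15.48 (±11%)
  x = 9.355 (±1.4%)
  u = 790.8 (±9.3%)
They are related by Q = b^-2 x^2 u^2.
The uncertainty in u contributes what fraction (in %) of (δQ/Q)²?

(δQ/Q)² = (-2·δb/b)² + (2·δx/x)² + (2·δu/u)²
  b term: (-2×0.110)² = 0.0484
  x term: (2×0.0140)² = 0.000784
  u term: (2×0.0930)² = 0.0346
Total = 0.0838. Share from u = 0.0346/0.0838 = 0.413.

41.3%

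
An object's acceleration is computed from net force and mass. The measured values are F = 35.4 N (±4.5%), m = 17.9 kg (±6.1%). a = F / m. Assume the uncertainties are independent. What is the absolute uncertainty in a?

0.150 m/s^2

Each factor contributes (exponent × relative error)² to (δa/a)²:
  (1·δF/F)² = (1×0.0450)² = 0.00202;  (-1·δm/m)² = (-1×0.0610)² = 0.00372
δa/a = √(0.00575) = 0.0758
a = 1.98 m/s^2, so δa = 0.0758 × 1.98 = 0.150 m/s^2.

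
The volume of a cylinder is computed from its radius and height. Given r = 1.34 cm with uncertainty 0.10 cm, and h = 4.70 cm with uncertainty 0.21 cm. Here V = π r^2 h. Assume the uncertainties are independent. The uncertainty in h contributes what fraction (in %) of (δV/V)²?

(δV/V)² = (2·δr/r)² + (1·δh/h)²
  r term: (2×0.0746)² = 0.0223
  h term: (1×0.0447)² = 0.00200
Total = 0.0243. Share from h = 0.00200/0.0243 = 0.0822.

8.22%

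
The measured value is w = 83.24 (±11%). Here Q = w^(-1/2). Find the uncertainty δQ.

0.00603

Q ∝ w^(-1/2), so δQ/Q = |−½| · δw/w = 0.5 × 0.110 = 0.0550.
Q = 0.1096, so δQ = 0.0550 × 0.1096 = 0.00603.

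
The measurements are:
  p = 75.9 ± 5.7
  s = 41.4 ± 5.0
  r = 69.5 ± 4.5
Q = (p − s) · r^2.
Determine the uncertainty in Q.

Let u = p − s = 34.5. δu = √(δp² + δs²) = √(32.5 + 25.0) = 7.58, so δu/u = 0.220.
Q is then a monomial in u, r:
δQ/Q = √((δu/u)² + (2·δr/r)²) = √(0.0483 + 0.0168) = 0.255
Q = 1.67e+05, so δQ = 0.255 × 1.67e+05 = 42500.

42500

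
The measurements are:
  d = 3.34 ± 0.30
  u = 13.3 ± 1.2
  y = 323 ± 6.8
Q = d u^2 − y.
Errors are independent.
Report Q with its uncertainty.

268 ± 119

Let p = d·u^2 = 591. δp/p = √((1·δd/d)² + (2·δu/u)²) = √(0.00807 + 0.0326) = 0.202, so δp = 119.
Q = p − y: δQ = √(δp² + δy²) = √(14200 + 46.2) = 119
Q = 268.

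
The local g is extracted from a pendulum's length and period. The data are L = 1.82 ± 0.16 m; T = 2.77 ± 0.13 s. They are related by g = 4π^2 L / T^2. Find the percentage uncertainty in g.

Since g is a product/quotient, work with relative uncertainties:
  (1·δL/L)² = (1×0.0879)² = 0.00773;  (-2·δT/T)² = (-2×0.0469)² = 0.00881
δg/g = √(0.0165) = 0.129

12.9%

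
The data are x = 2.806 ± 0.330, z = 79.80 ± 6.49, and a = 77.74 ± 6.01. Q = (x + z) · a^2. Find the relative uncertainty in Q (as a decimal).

0.173

Let u = x + z = 82.61. δu = √(δx² + δz²) = √(0.109 + 42.1) = 6.50, so δu/u = 0.0787.
Q is then a monomial in u, a:
δQ/Q = √((δu/u)² + (2·δa/a)²) = √(0.00619 + 0.0239) = 0.173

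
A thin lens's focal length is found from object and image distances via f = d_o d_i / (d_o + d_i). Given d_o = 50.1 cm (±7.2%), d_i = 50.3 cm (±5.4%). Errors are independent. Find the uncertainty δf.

∂f/∂d_o = (d_i/(d_o+d_i))² = 0.251;  ∂f/∂d_i = (d_o/(d_o+d_i))² = 0.249
δf = √((∂f/∂d_o · δd_o)² + (∂f/∂d_i · δd_i)²) = √(0.820 + 0.457) = 1.13 cm

1.13 cm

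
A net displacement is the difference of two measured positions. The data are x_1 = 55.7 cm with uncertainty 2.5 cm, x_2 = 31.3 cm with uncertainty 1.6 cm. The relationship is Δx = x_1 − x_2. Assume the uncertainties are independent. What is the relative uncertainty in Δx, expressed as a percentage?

12.2%

Δx is a linear combination, so absolute uncertainties add in quadrature:
  (δx_1)² = 6.25;  (δx_2)² = 2.56
δΔx = √(8.81) = 2.97 cm
Δx = 24.4 cm, so δΔx/Δx = 2.97/24.4 = 0.122.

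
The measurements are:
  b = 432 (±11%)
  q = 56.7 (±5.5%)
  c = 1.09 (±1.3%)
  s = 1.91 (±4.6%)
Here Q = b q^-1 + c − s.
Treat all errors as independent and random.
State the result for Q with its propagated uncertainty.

Let p = b·q^-1 = 7.62. δp/p = √((1·δb/b)² + (-1·δq/q)²) = √(0.0121 + 0.00302) = 0.123, so δp = 0.937.
Q = p + c − s: δQ = √(δp² + δc² + δs²) = √(0.878 + 0.000201 + 0.00772) = 0.941
Q = 6.80.

6.80 ± 0.941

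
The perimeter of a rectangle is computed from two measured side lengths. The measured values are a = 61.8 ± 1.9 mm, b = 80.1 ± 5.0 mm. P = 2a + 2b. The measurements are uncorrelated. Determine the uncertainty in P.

10.7 mm

Absolute uncertainties add in quadrature for a linear combination:
  (2·δa)² = 14.4;  (2·δb)² = 100
δP = √(114) = 10.7 mm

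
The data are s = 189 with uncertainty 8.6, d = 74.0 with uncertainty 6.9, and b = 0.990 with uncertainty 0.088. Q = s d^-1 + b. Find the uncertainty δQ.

0.279

Let p = s·d^-1 = 2.55. δp/p = √((1·δs/s)² + (-1·δd/d)²) = √(0.00207 + 0.00869) = 0.104, so δp = 0.265.
Q = p + b: δQ = √(δp² + δb²) = √(0.0702 + 0.00774) = 0.279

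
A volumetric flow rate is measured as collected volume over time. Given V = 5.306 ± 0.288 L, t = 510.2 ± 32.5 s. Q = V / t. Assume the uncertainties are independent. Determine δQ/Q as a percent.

Since Q is a product/quotient, work with relative uncertainties:
  (1·δV/V)² = (1×0.0543)² = 0.00295;  (-1·δt/t)² = (-1×0.0637)² = 0.00406
δQ/Q = √(0.00700) = 0.0837

8.37%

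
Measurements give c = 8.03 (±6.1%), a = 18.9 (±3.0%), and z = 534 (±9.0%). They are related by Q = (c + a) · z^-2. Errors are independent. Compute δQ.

1.72e-05

Let u = c + a = 26.9. δu = √(δc² + δa²) = √(0.240 + 0.321) = 0.749, so δu/u = 0.0278.
Q is then a monomial in u, z:
δQ/Q = √((δu/u)² + (-2·δz/z)²) = √(0.000774 + 0.0324) = 0.182
Q = 9.44e-05, so δQ = 0.182 × 9.44e-05 = 1.72e-05.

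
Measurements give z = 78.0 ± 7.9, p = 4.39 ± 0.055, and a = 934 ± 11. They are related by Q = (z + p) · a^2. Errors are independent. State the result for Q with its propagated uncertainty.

Let u = z + p = 82.4. δu = √(δz² + δp²) = √(62.4 + 0.00302) = 7.90, so δu/u = 0.0959.
Q is then a monomial in u, a:
δQ/Q = √((δu/u)² + (2·δa/a)²) = √(0.00919 + 0.000555) = 0.0987
Q = 7.19e+07, so δQ = 0.0987 × 7.19e+07 = 7.1e+06.

(7.19 ± 0.710) × 10^7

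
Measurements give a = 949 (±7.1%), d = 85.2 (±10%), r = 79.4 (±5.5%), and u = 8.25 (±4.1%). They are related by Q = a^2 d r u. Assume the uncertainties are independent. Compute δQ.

Products/powers → add relative errors in quadrature, weighted by exponent:
  (2·δa/a)² = (2×0.0710)² = 0.0202;  (1·δd/d)² = (1×0.100)² = 0.0100;  (1·δr/r)² = (1×0.0550)² = 0.00302;  (1·δu/u)² = (1×0.0410)² = 0.00168
δQ/Q = √(0.0349) = 0.187
Q = 5.03e+10, so δQ = 0.187 × 5.03e+10 = 9.39e+09.

9.39e+09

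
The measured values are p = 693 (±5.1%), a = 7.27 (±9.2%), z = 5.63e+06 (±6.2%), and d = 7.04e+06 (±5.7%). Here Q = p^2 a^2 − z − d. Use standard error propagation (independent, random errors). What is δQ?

5.37e+06

Let w = p^2·a^2 = 2.54e+07. δw/w = √((2·δp/p)² + (2·δa/a)²) = √(0.0104 + 0.0339) = 0.210, so δw = 5.34e+06.
Q = w − z − d: δQ = √(δw² + δz² + δd²) = √(2.85e+13 + 1.22e+11 + 1.61e+11) = 5.37e+06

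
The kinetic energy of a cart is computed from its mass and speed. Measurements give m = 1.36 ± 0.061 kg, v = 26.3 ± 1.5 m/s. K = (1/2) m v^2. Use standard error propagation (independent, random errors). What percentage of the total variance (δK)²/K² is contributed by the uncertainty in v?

86.6%

(δK/K)² = (1·δm/m)² + (2·δv/v)²
  m term: (1×0.0449)² = 0.00201
  v term: (2×0.0570)² = 0.0130
Total = 0.0150. Share from v = 0.0130/0.0150 = 0.866.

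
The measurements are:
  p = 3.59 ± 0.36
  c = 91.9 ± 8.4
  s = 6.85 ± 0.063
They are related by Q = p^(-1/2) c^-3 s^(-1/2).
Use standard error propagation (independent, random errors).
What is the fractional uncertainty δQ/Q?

0.279

Products/powers → add relative errors in quadrature, weighted by exponent:
  (−½·δp/p)² = (-0.5×0.100)² = 0.00251;  (-3·δc/c)² = (-3×0.0914)² = 0.0752;  (−½·δs/s)² = (-0.5×0.00920)² = 2.11e-05
δQ/Q = √(0.0777) = 0.279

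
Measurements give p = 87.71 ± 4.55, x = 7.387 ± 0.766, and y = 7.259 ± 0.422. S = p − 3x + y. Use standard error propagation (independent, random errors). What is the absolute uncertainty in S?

5.11

S is a linear combination, so absolute uncertainties add in quadrature:
  (δp)² = 20.7;  (3·δx)² = 5.28;  (δy)² = 0.178
δS = √(26.2) = 5.11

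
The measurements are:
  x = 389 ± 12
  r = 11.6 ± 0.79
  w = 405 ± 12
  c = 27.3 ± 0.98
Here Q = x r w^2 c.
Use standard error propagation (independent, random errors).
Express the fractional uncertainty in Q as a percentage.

For a monomial Q ∝ x, r, w^2, c, fractional errors add in quadrature:
  (1·δx/x)² = (1×0.0308)² = 0.000952;  (1·δr/r)² = (1×0.0681)² = 0.00464;  (2·δw/w)² = (2×0.0296)² = 0.00351;  (1·δc/c)² = (1×0.0359)² = 0.00129
δQ/Q = √(0.0104) = 0.102

10.2%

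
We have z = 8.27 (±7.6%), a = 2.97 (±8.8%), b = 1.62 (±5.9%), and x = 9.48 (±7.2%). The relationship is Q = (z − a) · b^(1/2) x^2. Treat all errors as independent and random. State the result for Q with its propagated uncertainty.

Let u = z − a = 5.30. δu = √(δz² + δa²) = √(0.395 + 0.0683) = 0.681, so δu/u = 0.128.
Q is then a monomial in u, b, x:
δQ/Q = √((δu/u)² + (½·δb/b)² + (2·δx/x)²) = √(0.0165 + 0.000870 + 0.0207) = 0.195
Q = 606, so δQ = 0.195 × 606 = 118.

606 ± 118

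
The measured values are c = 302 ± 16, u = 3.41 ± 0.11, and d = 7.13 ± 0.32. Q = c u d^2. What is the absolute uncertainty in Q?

Since Q is a product/quotient, work with relative uncertainties:
  (1·δc/c)² = (1×0.0530)² = 0.00281;  (1·δu/u)² = (1×0.0323)² = 0.00104;  (2·δd/d)² = (2×0.0449)² = 0.00806
δQ/Q = √(0.0119) = 0.109
Q = 52400, so δQ = 0.109 × 52400 = 5710.

5710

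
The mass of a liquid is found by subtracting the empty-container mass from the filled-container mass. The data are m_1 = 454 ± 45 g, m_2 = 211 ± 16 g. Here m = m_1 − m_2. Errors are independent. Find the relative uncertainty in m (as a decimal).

0.197

Each term contributes (cᵢ δxᵢ)² to (δm)²:
  (δm_1)² = 2020;  (δm_2)² = 256
δm = √(2280) = 47.8 g
m = 243 g, so δm/m = 47.8/243 = 0.197.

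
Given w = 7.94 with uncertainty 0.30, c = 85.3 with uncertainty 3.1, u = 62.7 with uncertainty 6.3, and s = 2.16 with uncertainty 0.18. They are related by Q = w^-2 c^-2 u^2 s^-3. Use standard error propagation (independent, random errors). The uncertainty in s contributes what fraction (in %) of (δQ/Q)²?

(δQ/Q)² = (-2·δw/w)² + (-2·δc/c)² + (2·δu/u)² + (-3·δs/s)²
  w term: (-2×0.0378)² = 0.00571
  c term: (-2×0.0363)² = 0.00528
  u term: (2×0.100)² = 0.0404
  s term: (-3×0.0833)² = 0.0625
Total = 0.114. Share from s = 0.0625/0.114 = 0.549.

54.9%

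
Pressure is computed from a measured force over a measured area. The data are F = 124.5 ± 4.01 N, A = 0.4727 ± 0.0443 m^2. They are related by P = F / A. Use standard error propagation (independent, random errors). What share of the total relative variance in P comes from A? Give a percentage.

(δP/P)² = (1·δF/F)² + (-1·δA/A)²
  F term: (1×0.0322)² = 0.00104
  A term: (-1×0.0937)² = 0.00878
Total = 0.00982. Share from A = 0.00878/0.00982 = 0.894.

89.4%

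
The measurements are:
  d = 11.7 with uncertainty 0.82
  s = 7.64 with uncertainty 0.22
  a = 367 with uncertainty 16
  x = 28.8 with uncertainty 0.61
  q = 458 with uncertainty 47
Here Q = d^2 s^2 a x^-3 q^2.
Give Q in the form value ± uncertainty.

Relative error in a monomial: (δQ/Q)² = Σ (nᵢ · δxᵢ/xᵢ)².
  (2·δd/d)² = (2×0.0701)² = 0.0196;  (2·δs/s)² = (2×0.0288)² = 0.00332;  (1·δa/a)² = (1×0.0436)² = 0.00190;  (-3·δx/x)² = (-3×0.0212)² = 0.00404;  (2·δq/q)² = (2×0.103)² = 0.0421
δQ/Q = √(0.0710) = 0.267
Q = 2.58e+07, so δQ = 0.267 × 2.58e+07 = 6.86e+06.

(2.58 ± 0.686) × 10^7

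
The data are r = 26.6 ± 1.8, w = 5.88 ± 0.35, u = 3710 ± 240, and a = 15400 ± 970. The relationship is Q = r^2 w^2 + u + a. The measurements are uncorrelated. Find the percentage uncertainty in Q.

10.4%

Let p = r^2·w^2 = 24500. δp/p = √((2·δr/r)² + (2·δw/w)²) = √(0.0183 + 0.0142) = 0.180, so δp = 4410.
Q = p + u + a: δQ = √(δp² + δu² + δa²) = √(1.94e+07 + 57600 + 9.41e+05) = 4520
Q = 43600, so δQ/Q = 4520/43600 = 0.104.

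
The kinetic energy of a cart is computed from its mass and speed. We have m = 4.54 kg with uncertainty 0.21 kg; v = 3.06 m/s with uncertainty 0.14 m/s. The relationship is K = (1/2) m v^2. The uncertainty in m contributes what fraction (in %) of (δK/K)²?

20.4%

(δK/K)² = (1·δm/m)² + (2·δv/v)²
  m term: (1×0.0463)² = 0.00214
  v term: (2×0.0458)² = 0.00837
Total = 0.0105. Share from m = 0.00214/0.0105 = 0.204.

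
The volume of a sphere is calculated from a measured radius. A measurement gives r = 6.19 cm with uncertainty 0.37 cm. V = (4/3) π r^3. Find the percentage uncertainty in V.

V ∝ r^3, so δV/V = |3| · δr/r = 3 × 0.0598 = 0.179.

17.9%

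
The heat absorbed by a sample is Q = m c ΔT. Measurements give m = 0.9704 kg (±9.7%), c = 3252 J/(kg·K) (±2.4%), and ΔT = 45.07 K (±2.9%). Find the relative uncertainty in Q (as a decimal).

Q is a product of powers, so relative uncertainties combine in quadrature:
  (1·δm/m)² = (1×0.0970)² = 0.00941;  (1·δc/c)² = (1×0.0240)² = 0.000576;  (1·δΔT/ΔT)² = (1×0.0290)² = 0.000841
δQ/Q = √(0.0108) = 0.104

0.104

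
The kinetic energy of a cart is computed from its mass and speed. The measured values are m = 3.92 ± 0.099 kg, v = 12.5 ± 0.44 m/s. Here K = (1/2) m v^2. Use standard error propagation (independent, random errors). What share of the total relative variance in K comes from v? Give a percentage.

(δK/K)² = (1·δm/m)² + (2·δv/v)²
  m term: (1×0.0253)² = 0.000638
  v term: (2×0.0352)² = 0.00496
Total = 0.00559. Share from v = 0.00496/0.00559 = 0.886.

88.6%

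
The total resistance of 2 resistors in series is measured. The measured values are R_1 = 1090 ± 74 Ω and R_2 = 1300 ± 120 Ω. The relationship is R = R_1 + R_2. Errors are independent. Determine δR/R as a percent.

5.90%

R is a linear combination, so absolute uncertainties add in quadrature:
  (δR_1)² = 5480;  (δR_2)² = 14400
δR = √(19900) = 141 Ω
R = 2390 Ω, so δR/R = 141/2390 = 0.0590.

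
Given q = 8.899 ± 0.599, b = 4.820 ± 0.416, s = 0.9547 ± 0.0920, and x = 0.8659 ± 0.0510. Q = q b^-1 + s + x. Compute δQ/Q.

Let p = q·b^-1 = 1.846. δp/p = √((1·δq/q)² + (-1·δb/b)²) = √(0.00453 + 0.00745) = 0.109, so δp = 0.202.
Q = p + s + x: δQ = √(δp² + δs² + δx²) = √(0.0408 + 0.00846 + 0.00260) = 0.228
Q = 3.667, so δQ/Q = 0.228/3.667 = 0.0621.

0.0621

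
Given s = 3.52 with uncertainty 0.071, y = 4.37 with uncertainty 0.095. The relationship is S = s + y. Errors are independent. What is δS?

S is a linear combination, so absolute uncertainties add in quadrature:
  (δs)² = 0.00504;  (δy)² = 0.00903
δS = √(0.0141) = 0.119

0.119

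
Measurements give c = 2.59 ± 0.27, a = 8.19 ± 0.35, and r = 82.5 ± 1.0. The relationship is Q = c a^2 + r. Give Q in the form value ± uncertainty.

Let p = c·a^2 = 174. δp/p = √((1·δc/c)² + (2·δa/a)²) = √(0.0109 + 0.00731) = 0.135, so δp = 23.4.
Q = p + r: δQ = √(δp² + δr²) = √(548 + 1.00) = 23.4
Q = 256.

256 ± 23.4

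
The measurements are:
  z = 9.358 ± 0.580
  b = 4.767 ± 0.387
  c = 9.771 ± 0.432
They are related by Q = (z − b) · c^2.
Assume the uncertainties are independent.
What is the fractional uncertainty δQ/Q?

0.176

Let u = z − b = 4.591. δu = √(δz² + δb²) = √(0.336 + 0.150) = 0.697, so δu/u = 0.152.
Q is then a monomial in u, c:
δQ/Q = √((δu/u)² + (2·δc/c)²) = √(0.0231 + 0.00782) = 0.176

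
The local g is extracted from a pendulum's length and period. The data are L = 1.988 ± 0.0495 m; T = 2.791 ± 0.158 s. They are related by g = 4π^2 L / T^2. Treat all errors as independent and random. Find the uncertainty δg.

Since g is a product/quotient, work with relative uncertainties:
  (1·δL/L)² = (1×0.0249)² = 0.000620;  (-2·δT/T)² = (-2×0.0566)² = 0.0128
δg/g = √(0.0134) = 0.116
g = 10.08 m/s^2, so δg = 0.116 × 10.08 = 1.17 m/s^2.

1.17 m/s^2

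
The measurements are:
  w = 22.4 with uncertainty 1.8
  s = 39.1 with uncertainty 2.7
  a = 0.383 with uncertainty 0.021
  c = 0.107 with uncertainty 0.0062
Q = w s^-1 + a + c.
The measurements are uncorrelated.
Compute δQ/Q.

Let p = w·s^-1 = 0.573. δp/p = √((1·δw/w)² + (-1·δs/s)²) = √(0.00646 + 0.00477) = 0.106, so δp = 0.0607.
Q = p + a + c: δQ = √(δp² + δa² + δc²) = √(0.00368 + 0.000441 + 3.84e-05) = 0.0645
Q = 1.06, so δQ/Q = 0.0645/1.06 = 0.0607.

0.0607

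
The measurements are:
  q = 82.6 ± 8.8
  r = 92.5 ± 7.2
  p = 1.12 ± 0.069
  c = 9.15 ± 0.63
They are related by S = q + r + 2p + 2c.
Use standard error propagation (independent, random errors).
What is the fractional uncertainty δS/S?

0.0585

Sums and differences: (δS)² = Σ (cᵢ δxᵢ)².
  (δq)² = 77.4;  (δr)² = 51.8;  (2·δp)² = 0.0190;  (2·δc)² = 1.59
δS = √(131) = 11.4
S = 196, so δS/S = 11.4/196 = 0.0585.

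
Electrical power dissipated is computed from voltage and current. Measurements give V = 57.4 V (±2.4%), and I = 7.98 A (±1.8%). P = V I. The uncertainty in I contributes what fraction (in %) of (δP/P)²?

36.0%

(δP/P)² = (1·δV/V)² + (1·δI/I)²
  V term: (1×0.0240)² = 0.000576
  I term: (1×0.0180)² = 0.000324
Total = 0.000900. Share from I = 0.000324/0.000900 = 0.360.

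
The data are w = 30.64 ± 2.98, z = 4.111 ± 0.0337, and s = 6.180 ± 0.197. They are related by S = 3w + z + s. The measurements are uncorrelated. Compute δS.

For a sum/difference, combine absolute errors in quadrature:
  (3·δw)² = 79.9;  (δz)² = 0.00114;  (δs)² = 0.0388
δS = √(80.0) = 8.94

8.94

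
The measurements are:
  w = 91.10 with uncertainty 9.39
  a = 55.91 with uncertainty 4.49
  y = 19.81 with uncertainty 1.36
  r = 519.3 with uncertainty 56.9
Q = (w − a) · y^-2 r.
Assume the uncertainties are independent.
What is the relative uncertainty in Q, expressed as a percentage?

34.4%

Let u = w − a = 35.19. δu = √(δw² + δa²) = √(88.2 + 20.2) = 10.4, so δu/u = 0.296.
Q is then a monomial in u, y, r:
δQ/Q = √((δu/u)² + (-2·δy/y)² + (1·δr/r)²) = √(0.0875 + 0.0189 + 0.0120) = 0.344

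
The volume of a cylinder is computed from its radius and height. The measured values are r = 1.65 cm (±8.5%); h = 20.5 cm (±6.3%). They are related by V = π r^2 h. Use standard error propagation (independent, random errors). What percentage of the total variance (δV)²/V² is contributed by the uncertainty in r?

87.9%

(δV/V)² = (2·δr/r)² + (1·δh/h)²
  r term: (2×0.0850)² = 0.0289
  h term: (1×0.0630)² = 0.00397
Total = 0.0329. Share from r = 0.0289/0.0329 = 0.879.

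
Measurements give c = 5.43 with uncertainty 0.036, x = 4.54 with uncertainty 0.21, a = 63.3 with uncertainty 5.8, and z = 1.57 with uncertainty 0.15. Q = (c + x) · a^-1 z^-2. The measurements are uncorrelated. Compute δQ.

Let u = c + x = 9.97. δu = √(δc² + δx²) = √(0.00130 + 0.0441) = 0.213, so δu/u = 0.0214.
Q is then a monomial in u, a, z:
δQ/Q = √((δu/u)² + (-1·δa/a)² + (-2·δz/z)²) = √(0.000457 + 0.00840 + 0.0365) = 0.213
Q = 0.0639, so δQ = 0.213 × 0.0639 = 0.0136.

0.0136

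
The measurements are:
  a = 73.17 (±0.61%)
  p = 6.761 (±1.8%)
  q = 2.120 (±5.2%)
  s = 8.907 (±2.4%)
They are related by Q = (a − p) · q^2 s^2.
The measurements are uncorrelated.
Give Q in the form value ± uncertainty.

Let u = a − p = 66.41. δu = √(δa² + δp²) = √(0.199 + 0.0148) = 0.463, so δu/u = 0.00697.
Q is then a monomial in u, q, s:
δQ/Q = √((δu/u)² + (2·δq/q)² + (2·δs/s)²) = √(4.85e-05 + 0.0108 + 0.00230) = 0.115
Q = 23680, so δQ = 0.115 × 23680 = 2720.

23680 ± 2720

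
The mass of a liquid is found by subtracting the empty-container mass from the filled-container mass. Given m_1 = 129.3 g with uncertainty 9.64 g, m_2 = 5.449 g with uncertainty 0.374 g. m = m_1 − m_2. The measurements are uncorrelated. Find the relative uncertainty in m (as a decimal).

For a sum/difference, combine absolute errors in quadrature:
  (δm_1)² = 92.9;  (δm_2)² = 0.140
δm = √(93.1) = 9.65 g
m = 123.9 g, so δm/m = 9.65/123.9 = 0.0779.

0.0779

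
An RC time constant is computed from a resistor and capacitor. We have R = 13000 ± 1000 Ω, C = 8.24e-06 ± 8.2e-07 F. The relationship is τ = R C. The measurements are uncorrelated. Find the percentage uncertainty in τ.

12.6%

Since τ is a product/quotient, work with relative uncertainties:
  (1·δR/R)² = (1×0.0769)² = 0.00592;  (1·δC/C)² = (1×0.0995)² = 0.00990
δτ/τ = √(0.0158) = 0.126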